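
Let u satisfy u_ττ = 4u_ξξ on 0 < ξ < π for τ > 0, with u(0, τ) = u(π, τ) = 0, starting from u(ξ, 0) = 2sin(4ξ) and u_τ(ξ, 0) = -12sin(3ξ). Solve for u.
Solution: Using separation of variables u = X(ξ)T(τ):
Eigenfunctions: sin(nξ), n = 1, 2, 3, ...
General solution: u(ξ, τ) = Σ [A_n cos(2n τ) + B_n sin(2n τ)] sin(nξ)
From u(ξ,0) = 2sin(4ξ): A_4=2. From u_τ(ξ,0) = -12sin(3ξ), using u_τ(ξ,0) = Σ ω_n B_n sin(nξ) with ω_n = 2n: B_3 = (-12)/6 = -2.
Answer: u(ξ, τ) = -2sin(3ξ)sin(6τ) + 2sin(4ξ)cos(8τ)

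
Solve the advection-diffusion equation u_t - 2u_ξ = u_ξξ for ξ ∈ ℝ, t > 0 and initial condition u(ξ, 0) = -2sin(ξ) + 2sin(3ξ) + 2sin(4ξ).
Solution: Change to a moving frame: let η = ξ + 2t, σ = t and write u(ξ,t) = w(η,σ).
By the chain rule u_t = w_σ + 2w_η, u_ξ = w_η, u_ξξ = w_ηη.
Then u_t - 2u_ξ = w_σ: the advection term cancels and the PDE becomes the heat equation w_σ = w_ηη on η ∈ ℝ.
Initial data: w(η,0) = u(η,0) = -2sin(η) + 2sin(3η) + 2sin(4η).
On η ∈ ℝ each mode satisfies (sin(nη))″ = -n² sin(nη), so exp(-n²σ) sin(nη) solves the heat equation; by superposition w(η,σ) = Σ c_n exp(-n²σ) sin(nη).
Reading off the coefficients: c_1=-2, c_3=2, c_4=2, so w(η,σ) = -2exp(-σ)sin(η) + 2exp(-9σ)sin(3η) + 2exp(-16σ)sin(4η).
Substituting back η = ξ + 2t, σ = t: u(ξ,t) = w(ξ + 2t, t).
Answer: u(ξ, t) = -2exp(-t)sin(2t + ξ) + 2exp(-9t)sin(6t + 3ξ) + 2exp(-16t)sin(8t + 4ξ)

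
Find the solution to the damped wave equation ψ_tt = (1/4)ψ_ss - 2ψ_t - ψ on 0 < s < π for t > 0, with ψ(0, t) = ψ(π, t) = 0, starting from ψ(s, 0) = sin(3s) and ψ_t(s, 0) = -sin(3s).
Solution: Substitute ψ = exp(-t)u, i.e. u = exp(t)ψ.
By the product rule, ψ_t = exp(-t)(u_t - u), ψ_tt = exp(-t)(u_tt - 2u_t + u), ψ_ss = exp(-t)u_ss.
Substituting into the PDE and dividing by exp(-t): u_tt - 2u_t + u = (1/4)u_ss - 2(u_t - u) - u.
The lower-order terms cancel, leaving the standard wave equation u_tt = (1/4)u_ss.
Initial data for u: u(s,0) = ψ(s,0) = sin(3s); u_t(s,0) = ψ_t(s,0) + ψ(s,0) = 0. The boundary conditions carry over: u(0,t) = u(π,t) = 0.
Solve for u:
  Using separation of variables u = X(s)T(t):
  Eigenfunctions: sin(ns), n = 1, 2, 3, ...
  General solution: u(s, t) = Σ [A_n cos(n t/2) + B_n sin(n t/2)] sin(ns)
  From u(s,0) = sin(3s): A_3=1. From u_t(s,0) = 0: all B_n = 0.
Hence u(s,t) = sin(3s)cos(3t/2).
Transform back: ψ(s,t) = exp(-t)u(s,t).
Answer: ψ(s, t) = exp(-t)sin(3s)cos(3t/2)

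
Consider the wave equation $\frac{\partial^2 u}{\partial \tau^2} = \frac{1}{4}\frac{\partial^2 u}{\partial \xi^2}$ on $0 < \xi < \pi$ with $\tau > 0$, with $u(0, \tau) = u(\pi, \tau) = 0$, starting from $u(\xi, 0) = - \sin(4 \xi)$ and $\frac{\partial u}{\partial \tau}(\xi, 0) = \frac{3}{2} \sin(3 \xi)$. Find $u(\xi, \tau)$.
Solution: Separating variables: $u = \sum [A_n \cos(\omega_n \tau) + B_n \sin(\omega_n \tau)] \sin(n\xi)$, $\omega_n = n/2$. From ICs ($B_n$ = velocity coefficient / $\omega_n$): $A_4=-1, B_3=1$.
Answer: $u(\xi, \tau) = \sin(3 \tau/2) \sin(3 \xi) -  \sin(4 \xi) \cos(2 \tau)$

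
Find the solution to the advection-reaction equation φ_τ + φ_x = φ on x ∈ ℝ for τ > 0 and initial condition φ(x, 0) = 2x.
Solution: Substitute φ = exp(τ)u, i.e. u = exp(-τ)φ.
By the product rule, φ_τ = exp(τ)(u_τ + u), φ_x = exp(τ)u_x.
Substituting into the PDE and dividing by exp(τ): u_τ + u + u_x = u.
The lower-order terms cancel, leaving the standard advection equation u_τ + u_x = 0.
Initial data for u: u(x,0) = φ(x,0) = 2x.
Solve for u:
  By method of characteristics (waves move right with speed 1):
  Along characteristics x - τ = const, u is constant, so u(x,τ) = f(x - τ) with f = u(·, 0).
Hence u(x,τ) = 2x - 2τ.
Transform back: φ(x,τ) = exp(τ)u(x,τ).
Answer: φ(x, τ) = 2xexp(τ) - 2τexp(τ)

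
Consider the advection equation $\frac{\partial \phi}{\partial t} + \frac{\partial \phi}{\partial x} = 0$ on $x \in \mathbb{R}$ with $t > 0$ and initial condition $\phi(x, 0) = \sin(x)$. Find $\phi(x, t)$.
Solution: By method of characteristics (waves move right with speed 1):
Along characteristics $x - t =$ const, $\phi$ is constant, so $\phi(x,t) = f(x - t)$ with $f = \phi( \cdot , 0)$.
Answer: $\phi(x, t) = - \sin(t - x)$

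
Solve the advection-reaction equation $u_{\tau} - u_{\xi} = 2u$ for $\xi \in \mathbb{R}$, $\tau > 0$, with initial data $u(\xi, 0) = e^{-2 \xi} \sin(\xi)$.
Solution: Substitute $u = e^{-2\xi}w$, i.e. $w = e^{2\xi}u$.
By the product rule, $u_{\xi} = e^{-2\xi}(w_{\xi} - 2w)$, $u_{\tau} = e^{-2\xi}w_{\tau}$.
Substituting into the PDE and dividing by $e^{-2\xi}$: $w_{\tau} - (w_{\xi} - 2w) = 2w$.
The lower-order terms cancel, leaving the standard advection equation $w_{\tau} - w_{\xi} = 0$.
Initial data for $w$: $w(\xi,0) = e^{2\xi}u(\xi,0) = \sin(\xi)$.
Solve for $w$:
  By method of characteristics (waves move left with speed 1):
  Along characteristics $\xi + \tau =$ const, $w$ is constant, so $w(\xi,\tau) = f(\xi + \tau)$ with $f = w( \cdot , 0)$.
Hence $w(\xi,\tau) = \sin(\xi + \tau)$.
Transform back: $u(\xi,\tau) = e^{-2\xi}w(\xi,\tau)$.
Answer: $u(\xi, \tau) = e^{-2 \xi} \sin(\tau + \xi)$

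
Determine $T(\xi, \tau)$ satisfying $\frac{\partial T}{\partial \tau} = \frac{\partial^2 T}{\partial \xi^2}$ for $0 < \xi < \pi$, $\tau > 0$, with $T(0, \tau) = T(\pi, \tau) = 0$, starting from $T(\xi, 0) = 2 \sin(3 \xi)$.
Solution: Separating variables: $T = \sum c_n e^{-n^2\tau} \sin(n\xi)$. From $T(\xi,0) = 2 \sin(3 \xi)$: $c_3=2$.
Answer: $T(\xi, \tau) = 2 e^{-9 \tau} \sin(3 \xi)$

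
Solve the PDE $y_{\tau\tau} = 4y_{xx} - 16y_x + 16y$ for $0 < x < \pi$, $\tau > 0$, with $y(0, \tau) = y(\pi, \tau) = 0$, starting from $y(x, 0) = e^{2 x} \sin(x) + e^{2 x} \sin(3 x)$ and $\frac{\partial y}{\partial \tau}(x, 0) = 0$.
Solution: Substitute $y = e^{2x}u$, i.e. $u = e^{-2x}y$.
By the product rule, $y_x = e^{2x}(u_x + 2u)$, $y_{xx} = e^{2x}(u_{xx} + 4u_x + 4u)$, $y_{\tau\tau} = e^{2x}u_{\tau\tau}$.
Substituting into the PDE and dividing by $e^{2x}$: $u_{\tau\tau} = 4(u_{xx} + 4u_x + 4u) - 16(u_x + 2u) + 16u$.
The lower-order terms cancel, leaving the standard wave equation $u_{\tau\tau} = 4u_{xx}$.
Initial data for $u$: $u(x,0) = e^{-2x}y(x,0) = \sin(x) + \sin(3 x)$; $u_{\tau}(x,0) = e^{-2x}y_{\tau}(x,0) = 0$. The boundary conditions carry over: $u(0,\tau) = u(\pi,\tau) = 0$.
Solve for $u$:
  Using separation of variables $u = X(x)T(\tau)$:
  Eigenfunctions: $\sin(nx)$, $n = 1, 2, 3, \ldots$
  General solution: $u(x, \tau) = \sum [A_n \cos(2n \tau) + B_n \sin(2n \tau)] \sin(nx)$
  From $u(x,0) = \sin(x) + \sin(3 x)$: $A_1=1, A_3=1$. From $u_{\tau}(x,0) = 0$: all $B_n = 0$.
Hence $u(x,\tau) = \sin(x) \cos(2 \tau) + \sin(3 x) \cos(6 \tau)$.
Transform back: $y(x,\tau) = e^{2x}u(x,\tau)$.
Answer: $y(x, \tau) = e^{2 x} \sin(x) \cos(2 \tau) + e^{2 x} \sin(3 x) \cos(6 \tau)$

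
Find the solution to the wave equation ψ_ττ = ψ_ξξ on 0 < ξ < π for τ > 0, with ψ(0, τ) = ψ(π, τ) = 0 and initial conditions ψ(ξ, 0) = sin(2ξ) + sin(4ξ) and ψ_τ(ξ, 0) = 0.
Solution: Using separation of variables ψ = X(ξ)T(τ):
Eigenfunctions: sin(nξ), n = 1, 2, 3, ...
General solution: ψ(ξ, τ) = Σ [A_n cos(n τ) + B_n sin(n τ)] sin(nξ)
From ψ(ξ,0) = sin(2ξ) + sin(4ξ): A_2=1, A_4=1. From ψ_τ(ξ,0) = 0: all B_n = 0.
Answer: ψ(ξ, τ) = sin(2ξ)cos(2τ) + sin(4ξ)cos(4τ)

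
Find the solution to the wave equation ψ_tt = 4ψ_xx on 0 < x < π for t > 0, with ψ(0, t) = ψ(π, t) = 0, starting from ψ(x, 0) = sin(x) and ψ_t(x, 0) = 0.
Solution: Using separation of variables ψ = X(x)T(t):
Eigenfunctions: sin(nx), n = 1, 2, 3, ...
General solution: ψ(x, t) = Σ [A_n cos(2n t) + B_n sin(2n t)] sin(nx)
From ψ(x,0) = sin(x): A_1=1. From ψ_t(x,0) = 0: all B_n = 0.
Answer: ψ(x, t) = sin(x)cos(2t)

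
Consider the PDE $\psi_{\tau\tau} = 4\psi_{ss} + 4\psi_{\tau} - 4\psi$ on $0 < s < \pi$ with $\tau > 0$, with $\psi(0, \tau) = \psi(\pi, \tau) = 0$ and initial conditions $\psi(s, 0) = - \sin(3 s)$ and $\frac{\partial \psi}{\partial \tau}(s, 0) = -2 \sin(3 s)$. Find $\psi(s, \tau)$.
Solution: Substitute $\psi = e^{2\tau}u$, i.e. $u = e^{-2\tau}\psi$.
By the product rule, $\psi_{\tau} = e^{2\tau}(u_{\tau} + 2u)$, $\psi_{\tau\tau} = e^{2\tau}(u_{\tau\tau} + 4u_{\tau} + 4u)$, $\psi_{ss} = e^{2\tau}u_{ss}$.
Substituting into the PDE and dividing by $e^{2\tau}$: $u_{\tau\tau} + 4u_{\tau} + 4u = 4u_{ss} + 4(u_{\tau} + 2u) - 4u$.
The lower-order terms cancel, leaving the standard wave equation $u_{\tau\tau} = 4u_{ss}$.
Initial data for $u$: $u(s,0) = \psi(s,0) = - \sin(3 s)$; $u_{\tau}(s,0) = \psi_{\tau}(s,0) - 2\psi(s,0) = 0$. The boundary conditions carry over: $u(0,\tau) = u(\pi,\tau) = 0$.
Solve for $u$:
  Using separation of variables $u = X(s)T(\tau)$:
  Eigenfunctions: $\sin(ns)$, $n = 1, 2, 3, \ldots$
  General solution: $u(s, \tau) = \sum [A_n \cos(2n \tau) + B_n \sin(2n \tau)] \sin(ns)$
  From $u(s,0) = - \sin(3 s)$: $A_3=-1$. From $u_{\tau}(s,0) = 0$: all $B_n = 0$.
Hence $u(s,\tau) = - \sin(3 s) \cos(6 \tau)$.
Transform back: $\psi(s,\tau) = e^{2\tau}u(s,\tau)$.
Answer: $\psi(s, \tau) = - e^{2 \tau} \sin(3 s) \cos(6 \tau)$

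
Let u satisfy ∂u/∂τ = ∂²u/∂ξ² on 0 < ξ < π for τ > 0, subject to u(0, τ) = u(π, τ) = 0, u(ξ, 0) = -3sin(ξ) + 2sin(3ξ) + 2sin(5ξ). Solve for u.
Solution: Separating variables: u = Σ c_n exp(-n²τ) sin(nξ). From u(ξ,0) = -3sin(ξ) + 2sin(3ξ) + 2sin(5ξ): c_1=-3, c_3=2, c_5=2.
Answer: u(ξ, τ) = -3exp(-τ)sin(ξ) + 2exp(-9τ)sin(3ξ) + 2exp(-25τ)sin(5ξ)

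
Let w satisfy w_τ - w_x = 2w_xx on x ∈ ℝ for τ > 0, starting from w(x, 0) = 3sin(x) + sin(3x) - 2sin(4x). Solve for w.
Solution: Moving frame: η = x + τ, σ = τ, w = u(η,σ), so w_τ = u_σ + u_η and w_xx = u_ηη.
Hence w_τ - w_x = u_σ and the PDE becomes the heat equation u_σ = 2u_ηη on η ∈ ℝ.
Initial data: u(η,0) = w(η,0) = 3sin(η) + sin(3η) - 2sin(4η). Each mode sin(nη) decays as exp(-2n²σ) on ℝ, so u(η,σ) = Σ c_n exp(-2n²σ) sin(nη) with c_1=3, c_3=1, c_4=-2: u(η,σ) = 3exp(-2σ)sin(η) + exp(-18σ)sin(3η) - 2exp(-32σ)sin(4η).
Substituting back: w(x,τ) = u(x + τ, τ).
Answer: w(x, τ) = 3exp(-2τ)sin(x + τ) + exp(-18τ)sin(3x + 3τ) - 2exp(-32τ)sin(4x + 4τ)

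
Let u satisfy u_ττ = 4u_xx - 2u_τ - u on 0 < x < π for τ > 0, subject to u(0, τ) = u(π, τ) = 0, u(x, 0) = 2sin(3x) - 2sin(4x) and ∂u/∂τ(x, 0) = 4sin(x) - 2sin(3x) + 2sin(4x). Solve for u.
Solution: Substitute u = exp(-τ)w.
Then u_τ = exp(-τ)(w_τ - w), u_ττ = exp(-τ)(w_ττ - 2w_τ + w), u_xx = exp(-τ)w_xx; substituting and dividing by exp(-τ), the lower-order terms cancel: w_ττ = 4w_xx (standard wave equation).
Data for w: w(x,0) = u(x,0) = 2sin(3x) - 2sin(4x); w_τ(x,0) = u_τ(x,0) + u(x,0) = 4sin(x). The boundary conditions carry over: w(0,τ) = w(π,τ) = 0.
Separating variables: w = Σ [A_n cos(ω_n τ) + B_n sin(ω_n τ)] sin(nx), ω_n = 2n. From ICs (B_n = velocity coefficient / ω_n): A_3=2, A_4=-2, B_1=2.
So w(x,τ) = 2sin(x)sin(2τ) + 2sin(3x)cos(6τ) - 2sin(4x)cos(8τ), and u(x,τ) = exp(-τ)w(x,τ).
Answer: u(x, τ) = 2exp(-τ)sin(x)sin(2τ) + 2exp(-τ)sin(3x)cos(6τ) - 2exp(-τ)sin(4x)cos(8τ)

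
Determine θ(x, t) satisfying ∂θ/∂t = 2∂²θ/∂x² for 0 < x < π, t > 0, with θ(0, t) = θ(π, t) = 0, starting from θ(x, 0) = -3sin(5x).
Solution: Using separation of variables θ = X(x)G(t):
Eigenfunctions: sin(nx), n = 1, 2, 3, ...
General solution: θ(x, t) = Σ c_n sin(nx) exp(-2n² t)
Matching θ(x,0) = -3sin(5x) term by term: c_5=-3.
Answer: θ(x, t) = -3exp(-50t)sin(5x)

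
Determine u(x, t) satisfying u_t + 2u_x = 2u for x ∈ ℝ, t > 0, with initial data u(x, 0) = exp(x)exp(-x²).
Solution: Substitute u = exp(x)w.
Then u_x = exp(x)(w_x + w), u_t = exp(x)w_t; substituting and dividing by exp(x), the lower-order terms cancel: w_t + 2w_x = 0 (standard advection equation).
Data for w: w(x,0) = exp(-x)u(x,0) = exp(-x²).
By characteristics (dx/dt = 2), w(x,t) = f(x - 2t) with f = w(·, 0).
So w(x,t) = exp(-(-2t + x)²), and u(x,t) = exp(x)w(x,t).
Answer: u(x, t) = exp(x)exp(-(-2t + x)²)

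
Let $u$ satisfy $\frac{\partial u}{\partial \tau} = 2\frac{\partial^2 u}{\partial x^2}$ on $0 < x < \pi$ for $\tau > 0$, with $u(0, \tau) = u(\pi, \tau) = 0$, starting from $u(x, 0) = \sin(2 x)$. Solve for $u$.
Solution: Separating variables: $u = \sum c_n e^{-2n^2\tau} \sin(nx)$. From $u(x,0) = \sin(2 x)$: $c_2=1$.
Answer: $u(x, \tau) = e^{-8 \tau} \sin(2 x)$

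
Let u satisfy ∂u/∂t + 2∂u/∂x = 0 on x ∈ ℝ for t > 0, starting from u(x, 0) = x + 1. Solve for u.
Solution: By characteristics (dx/dt = 2), u(x,t) = f(x - 2t) with f = u(·, 0).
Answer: u(x, t) = -2t + x + 1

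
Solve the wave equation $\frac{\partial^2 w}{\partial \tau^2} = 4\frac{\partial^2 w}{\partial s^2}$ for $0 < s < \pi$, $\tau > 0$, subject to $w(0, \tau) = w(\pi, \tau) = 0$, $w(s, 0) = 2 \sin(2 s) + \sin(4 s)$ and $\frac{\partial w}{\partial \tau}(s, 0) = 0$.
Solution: Using separation of variables $w = X(s)T(\tau)$:
Eigenfunctions: $\sin(ns)$, $n = 1, 2, 3, \ldots$
General solution: $w(s, \tau) = \sum [A_n \cos(2n \tau) + B_n \sin(2n \tau)] \sin(ns)$
From $w(s,0) = 2 \sin(2 s) + \sin(4 s)$: $A_2=2, A_4=1$. From $w_{\tau}(s,0) = 0$: all $B_n = 0$.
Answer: $w(s, \tau) = 2 \sin(2 s) \cos(4 \tau) + \sin(4 s) \cos(8 \tau)$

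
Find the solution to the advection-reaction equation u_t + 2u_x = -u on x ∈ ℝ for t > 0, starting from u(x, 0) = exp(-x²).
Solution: Substitute u = exp(-t)w, i.e. w = exp(t)u.
By the product rule, u_t = exp(-t)(w_t - w), u_x = exp(-t)w_x.
Substituting into the PDE and dividing by exp(-t): w_t - w + 2w_x = -w.
The lower-order terms cancel, leaving the standard advection equation w_t + 2w_x = 0.
Initial data for w: w(x,0) = u(x,0) = exp(-x²).
Solve for w:
  By method of characteristics (waves move right with speed 2):
  Along characteristics x - 2t = const, w is constant, so w(x,t) = f(x - 2t) with f = w(·, 0).
Hence w(x,t) = exp(-(-2t + x)²).
Transform back: u(x,t) = exp(-t)w(x,t).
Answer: u(x, t) = exp(-t)exp(-(-2t + x)²)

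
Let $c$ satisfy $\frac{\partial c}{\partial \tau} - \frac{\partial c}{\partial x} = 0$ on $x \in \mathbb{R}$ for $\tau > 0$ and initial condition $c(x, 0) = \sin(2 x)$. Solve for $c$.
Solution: By method of characteristics (waves move left with speed 1):
Along characteristics $x + \tau =$ const, $c$ is constant, so $c(x,\tau) = f(x + \tau)$ with $f = c( \cdot , 0)$.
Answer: $c(x, \tau) = \sin(2 \tau + 2 x)$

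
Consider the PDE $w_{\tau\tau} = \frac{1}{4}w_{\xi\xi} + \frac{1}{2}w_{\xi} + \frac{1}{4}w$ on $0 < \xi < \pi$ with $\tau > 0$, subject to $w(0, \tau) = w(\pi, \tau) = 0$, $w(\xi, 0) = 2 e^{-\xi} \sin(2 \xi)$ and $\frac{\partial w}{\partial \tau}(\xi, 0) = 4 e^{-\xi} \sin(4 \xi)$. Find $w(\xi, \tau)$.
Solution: Substitute $w = e^{-\xi}u$.
Then $w_{\xi} = e^{-\xi}(u_{\xi} - u)$, $w_{\xi\xi} = e^{-\xi}(u_{\xi\xi} - 2u_{\xi} + u)$, $w_{\tau\tau} = e^{-\xi}u_{\tau\tau}$; substituting and dividing by $e^{-\xi}$, the lower-order terms cancel: $u_{\tau\tau} = \frac{1}{4}u_{\xi\xi}$ (standard wave equation).
Data for $u$: $u(\xi,0) = e^{\xi}w(\xi,0) = 2 \sin(2 \xi)$; $u_{\tau}(\xi,0) = e^{\xi}w_{\tau}(\xi,0) = 4 \sin(4 \xi)$. The boundary conditions carry over: $u(0,\tau) = u(\pi,\tau) = 0$.
Separating variables: $u = \sum [A_n \cos(\omega_n \tau) + B_n \sin(\omega_n \tau)] \sin(n\xi)$, $\omega_n = n/2$. From ICs ($B_n$ = velocity coefficient / $\omega_n$): $A_2=2, B_4=2$.
So $u(\xi,\tau) = 2 \sin(2 \xi) \cos(\tau) + 2 \sin(4 \xi) \sin(2 \tau)$, and $w(\xi,\tau) = e^{-\xi}u(\xi,\tau)$.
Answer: $w(\xi, \tau) = 2 e^{-\xi} \sin(2 \tau) \sin(4 \xi) + 2 e^{-\xi} \sin(2 \xi) \cos(\tau)$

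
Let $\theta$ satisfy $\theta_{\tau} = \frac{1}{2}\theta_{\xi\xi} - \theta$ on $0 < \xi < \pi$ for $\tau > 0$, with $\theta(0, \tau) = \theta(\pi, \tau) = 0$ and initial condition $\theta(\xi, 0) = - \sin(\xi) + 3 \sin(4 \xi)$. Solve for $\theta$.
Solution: Substitute $\theta = e^{-\tau}u$, i.e. $u = e^{\tau}\theta$.
By the product rule, $\theta_{\tau} = e^{-\tau}(u_{\tau} - u)$, $\theta_{\xi\xi} = e^{-\tau}u_{\xi\xi}$.
Substituting into the PDE and dividing by $e^{-\tau}$: $u_{\tau} - u = \frac{1}{2}u_{\xi\xi} - u$.
The lower-order terms cancel, leaving the standard heat equation $u_{\tau} = \frac{1}{2}u_{\xi\xi}$.
Initial data for $u$: $u(\xi,0) = \theta(\xi,0) = - \sin(\xi) + 3 \sin(4 \xi)$. The boundary conditions carry over: $u(0,\tau) = u(\pi,\tau) = 0$.
Solve for $u$:
  Using separation of variables $u = X(\xi)G(\tau)$:
  Eigenfunctions: $\sin(n\xi)$, $n = 1, 2, 3, \ldots$
  General solution: $u(\xi, \tau) = \sum c_n \sin(n\xi) e^{-n^2 \tau/2}$
  Matching $u(\xi,0) = - \sin(\xi) + 3 \sin(4 \xi)$ term by term: $c_1=-1, c_4=3$.
Hence $u(\xi,\tau) = 3 e^{-8 \tau} \sin(4 \xi) - e^{-\tau/2} \sin(\xi)$.
Transform back: $\theta(\xi,\tau) = e^{-\tau}u(\xi,\tau)$.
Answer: $\theta(\xi, \tau) = 3 e^{-9 \tau} \sin(4 \xi) -  e^{-3 \tau/2} \sin(\xi)$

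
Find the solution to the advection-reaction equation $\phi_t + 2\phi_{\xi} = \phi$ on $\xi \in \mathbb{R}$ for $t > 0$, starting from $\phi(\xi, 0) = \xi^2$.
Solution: Substitute $\phi = e^{t}u$.
Then $\phi_t = e^{t}(u_t + u)$, $\phi_{\xi} = e^{t}u_{\xi}$; substituting and dividing by $e^{t}$, the lower-order terms cancel: $u_t + 2u_{\xi} = 0$ (standard advection equation).
Data for $u$: $u(\xi,0) = \phi(\xi,0) = \xi^2$.
By characteristics ($d\xi/dt = 2$), $u(\xi,t) = f(\xi - 2t)$ with $f = u( \cdot , 0)$.
So $u(\xi,t) = 4 t^2 - 4 t \xi + \xi^2$, and $\phi(\xi,t) = e^{t}u(\xi,t)$.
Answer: $\phi(\xi, t) = \xi^2 e^{t} - 4 \xi t e^{t} + 4 t^2 e^{t}$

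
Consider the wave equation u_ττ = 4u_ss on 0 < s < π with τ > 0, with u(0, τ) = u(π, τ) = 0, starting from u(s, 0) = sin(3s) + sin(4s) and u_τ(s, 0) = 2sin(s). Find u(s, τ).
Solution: Using separation of variables u = X(s)T(τ):
Eigenfunctions: sin(ns), n = 1, 2, 3, ...
General solution: u(s, τ) = Σ [A_n cos(2n τ) + B_n sin(2n τ)] sin(ns)
From u(s,0) = sin(3s) + sin(4s): A_3=1, A_4=1. From u_τ(s,0) = 2sin(s), using u_τ(s,0) = Σ ω_n B_n sin(ns) with ω_n = 2n: B_1 = 2/2 = 1.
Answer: u(s, τ) = sin(s)sin(2τ) + sin(3s)cos(6τ) + sin(4s)cos(8τ)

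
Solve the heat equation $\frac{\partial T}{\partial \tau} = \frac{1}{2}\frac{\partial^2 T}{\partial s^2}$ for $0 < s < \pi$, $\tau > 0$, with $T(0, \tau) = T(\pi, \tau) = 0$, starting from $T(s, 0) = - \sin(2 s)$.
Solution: Using separation of variables $T = X(s)G(\tau)$:
Eigenfunctions: $\sin(ns)$, $n = 1, 2, 3, \ldots$
General solution: $T(s, \tau) = \sum c_n \sin(ns) e^{-n^2 \tau/2}$
Matching $T(s,0) = - \sin(2 s)$ term by term: $c_2=-1$.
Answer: $T(s, \tau) = - e^{-2 \tau} \sin(2 s)$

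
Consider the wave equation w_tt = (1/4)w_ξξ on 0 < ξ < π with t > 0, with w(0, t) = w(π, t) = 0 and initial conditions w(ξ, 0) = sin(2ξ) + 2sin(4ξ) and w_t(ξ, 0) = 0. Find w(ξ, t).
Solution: Separating variables: w = Σ [A_n cos(ω_n t) + B_n sin(ω_n t)] sin(nξ), ω_n = n/2. From ICs: A_2=1, A_4=2.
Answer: w(ξ, t) = sin(2ξ)cos(t) + 2sin(4ξ)cos(2t)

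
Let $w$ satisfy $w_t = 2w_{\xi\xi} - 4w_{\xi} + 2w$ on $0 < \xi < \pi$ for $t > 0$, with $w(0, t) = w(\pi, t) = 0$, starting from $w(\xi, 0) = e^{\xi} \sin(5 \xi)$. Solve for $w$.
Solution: Substitute $w = e^{\xi}u$, i.e. $u = e^{-\xi}w$.
By the product rule, $w_{\xi} = e^{\xi}(u_{\xi} + u)$, $w_{\xi\xi} = e^{\xi}(u_{\xi\xi} + 2u_{\xi} + u)$, $w_t = e^{\xi}u_t$.
Substituting into the PDE and dividing by $e^{\xi}$: $u_t = 2(u_{\xi\xi} + 2u_{\xi} + u) - 4(u_{\xi} + u) + 2u$.
The lower-order terms cancel, leaving the standard heat equation $u_t = 2u_{\xi\xi}$.
Initial data for $u$: $u(\xi,0) = e^{-\xi}w(\xi,0) = \sin(5 \xi)$. The boundary conditions carry over: $u(0,t) = u(\pi,t) = 0$.
Solve for $u$:
  Using separation of variables $u = X(\xi)T(t)$:
  Eigenfunctions: $\sin(n\xi)$, $n = 1, 2, 3, \ldots$
  General solution: $u(\xi, t) = \sum c_n \sin(n\xi) e^{-2n^2 t}$
  Matching $u(\xi,0) = \sin(5 \xi)$ term by term: $c_5=1$.
Hence $u(\xi,t) = e^{-50 t} \sin(5 \xi)$.
Transform back: $w(\xi,t) = e^{\xi}u(\xi,t)$.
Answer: $w(\xi, t) = e^{\xi} e^{-50 t} \sin(5 \xi)$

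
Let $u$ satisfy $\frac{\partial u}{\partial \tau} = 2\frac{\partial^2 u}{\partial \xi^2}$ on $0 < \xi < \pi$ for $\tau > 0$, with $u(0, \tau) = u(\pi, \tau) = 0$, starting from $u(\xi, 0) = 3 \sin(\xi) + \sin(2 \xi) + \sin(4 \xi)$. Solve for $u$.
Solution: Separating variables: $u = \sum c_n e^{-2n^2\tau} \sin(n\xi)$. From $u(\xi,0) = 3 \sin(\xi) + \sin(2 \xi) + \sin(4 \xi)$: $c_1=3, c_2=1, c_4=1$.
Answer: $u(\xi, \tau) = 3 e^{-2 \tau} \sin(\xi) + e^{-8 \tau} \sin(2 \xi) + e^{-32 \tau} \sin(4 \xi)$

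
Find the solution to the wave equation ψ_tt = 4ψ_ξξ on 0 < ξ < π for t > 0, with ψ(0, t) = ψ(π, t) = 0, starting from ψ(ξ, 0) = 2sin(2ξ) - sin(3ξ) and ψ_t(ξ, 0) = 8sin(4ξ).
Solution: Separating variables: ψ = Σ [A_n cos(ω_n t) + B_n sin(ω_n t)] sin(nξ), ω_n = 2n. From ICs (B_n = velocity coefficient / ω_n): A_2=2, A_3=-1, B_4=1.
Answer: ψ(ξ, t) = sin(8t)sin(4ξ) + 2sin(2ξ)cos(4t) - sin(3ξ)cos(6t)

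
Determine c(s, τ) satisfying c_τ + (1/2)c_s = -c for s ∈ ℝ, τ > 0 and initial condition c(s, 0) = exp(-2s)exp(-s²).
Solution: Substitute c = exp(-2s)u, i.e. u = exp(2s)c.
By the product rule, c_s = exp(-2s)(u_s - 2u), c_τ = exp(-2s)u_τ.
Substituting into the PDE and dividing by exp(-2s): u_τ + (1/2)(u_s - 2u) = -u.
The lower-order terms cancel, leaving the standard advection equation u_τ + (1/2)u_s = 0.
Initial data for u: u(s,0) = exp(2s)c(s,0) = exp(-s²).
Solve for u:
  By method of characteristics (waves move right with speed 1/2):
  Along characteristics s - (1/2)τ = const, u is constant, so u(s,τ) = f(s - (1/2)τ) with f = u(·, 0).
Hence u(s,τ) = exp(-(s - τ/2)²).
Transform back: c(s,τ) = exp(-2s)u(s,τ).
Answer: c(s, τ) = exp(-2s)exp(-(s - τ/2)²)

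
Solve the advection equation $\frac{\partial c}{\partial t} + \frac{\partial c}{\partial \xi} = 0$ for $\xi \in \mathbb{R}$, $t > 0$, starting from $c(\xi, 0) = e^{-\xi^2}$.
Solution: By characteristics ($d\xi/dt = 1$), $c(\xi,t) = f(\xi - t)$ with $f = c( \cdot , 0)$.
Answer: $c(\xi, t) = e^{-(\xi - t)^2}$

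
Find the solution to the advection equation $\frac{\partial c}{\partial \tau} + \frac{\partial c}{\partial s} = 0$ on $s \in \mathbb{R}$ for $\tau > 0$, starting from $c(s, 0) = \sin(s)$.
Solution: By method of characteristics (waves move right with speed 1):
Along characteristics $s - \tau =$ const, $c$ is constant, so $c(s,\tau) = f(s - \tau)$ with $f = c( \cdot , 0)$.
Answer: $c(s, \tau) = - \sin(\tau - s)$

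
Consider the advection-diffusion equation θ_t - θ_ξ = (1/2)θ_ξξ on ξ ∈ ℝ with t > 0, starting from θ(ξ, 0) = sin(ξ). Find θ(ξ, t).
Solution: Change to a moving frame: let η = ξ + t, σ = t and write θ(ξ,t) = u(η,σ).
By the chain rule θ_t = u_σ + u_η, θ_ξ = u_η, θ_ξξ = u_ηη.
Then θ_t - θ_ξ = u_σ: the advection term cancels and the PDE becomes the heat equation u_σ = (1/2)u_ηη on η ∈ ℝ.
Initial data: u(η,0) = θ(η,0) = sin(η).
On η ∈ ℝ each mode satisfies (sin(nη))″ = -n² sin(nη), so exp(-n²σ/2) sin(nη) solves the heat equation; by superposition u(η,σ) = Σ c_n exp(-n²σ/2) sin(nη).
Reading off the coefficients: c_1=1, so u(η,σ) = exp(-σ/2)sin(η).
Substituting back η = ξ + t, σ = t: θ(ξ,t) = u(ξ + t, t).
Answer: θ(ξ, t) = exp(-t/2)sin(t + ξ)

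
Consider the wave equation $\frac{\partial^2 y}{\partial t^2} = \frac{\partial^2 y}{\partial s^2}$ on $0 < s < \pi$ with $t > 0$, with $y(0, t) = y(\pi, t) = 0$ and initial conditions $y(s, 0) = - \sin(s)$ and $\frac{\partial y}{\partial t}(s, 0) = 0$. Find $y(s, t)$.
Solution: Separating variables: $y = \sum [A_n \cos(\omega_n t) + B_n \sin(\omega_n t)] \sin(ns)$, $\omega_n = n$. From ICs: $A_1=-1$.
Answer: $y(s, t) = - \sin(s) \cos(t)$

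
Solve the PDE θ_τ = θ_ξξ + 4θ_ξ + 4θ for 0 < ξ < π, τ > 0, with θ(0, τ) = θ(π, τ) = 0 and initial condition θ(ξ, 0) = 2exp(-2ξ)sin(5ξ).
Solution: Substitute θ = exp(-2ξ)u, i.e. u = exp(2ξ)θ.
By the product rule, θ_ξ = exp(-2ξ)(u_ξ - 2u), θ_ξξ = exp(-2ξ)(u_ξξ - 4u_ξ + 4u), θ_τ = exp(-2ξ)u_τ.
Substituting into the PDE and dividing by exp(-2ξ): u_τ = (u_ξξ - 4u_ξ + 4u) + 4(u_ξ - 2u) + 4u.
The lower-order terms cancel, leaving the standard heat equation u_τ = u_ξξ.
Initial data for u: u(ξ,0) = exp(2ξ)θ(ξ,0) = 2sin(5ξ). The boundary conditions carry over: u(0,τ) = u(π,τ) = 0.
Solve for u:
  Using separation of variables u = X(ξ)G(τ):
  Eigenfunctions: sin(nξ), n = 1, 2, 3, ...
  General solution: u(ξ, τ) = Σ c_n sin(nξ) exp(-n² τ)
  Matching u(ξ,0) = 2sin(5ξ) term by term: c_5=2.
Hence u(ξ,τ) = 2exp(-25τ)sin(5ξ).
Transform back: θ(ξ,τ) = exp(-2ξ)u(ξ,τ).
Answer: θ(ξ, τ) = 2exp(-2ξ)exp(-25τ)sin(5ξ)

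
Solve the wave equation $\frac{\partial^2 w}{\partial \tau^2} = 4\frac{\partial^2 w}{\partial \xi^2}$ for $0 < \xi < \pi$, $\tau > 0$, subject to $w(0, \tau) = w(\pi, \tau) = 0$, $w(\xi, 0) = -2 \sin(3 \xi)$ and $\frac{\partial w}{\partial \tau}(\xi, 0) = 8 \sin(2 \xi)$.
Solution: Using separation of variables $w = X(\xi)T(\tau)$:
Eigenfunctions: $\sin(n\xi)$, $n = 1, 2, 3, \ldots$
General solution: $w(\xi, \tau) = \sum [A_n \cos(2n \tau) + B_n \sin(2n \tau)] \sin(n\xi)$
From $w(\xi,0) = -2 \sin(3 \xi)$: $A_3=-2$. From $w_{\tau}(\xi,0) = 8 \sin(2 \xi)$, using $w_{\tau}(\xi,0) = \sum \omega_n B_n \sin(n\xi)$ with $\omega_n = 2n$: $B_2 = 8/4 = 2$.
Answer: $w(\xi, \tau) = 2 \sin(4 \tau) \sin(2 \xi) - 2 \sin(3 \xi) \cos(6 \tau)$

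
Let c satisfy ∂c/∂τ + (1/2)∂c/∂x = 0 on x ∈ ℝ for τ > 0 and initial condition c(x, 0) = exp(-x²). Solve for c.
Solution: By method of characteristics (waves move right with speed 1/2):
Along characteristics x - (1/2)τ = const, c is constant, so c(x,τ) = f(x - (1/2)τ) with f = c(·, 0).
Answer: c(x, τ) = exp(-(x - τ/2)²)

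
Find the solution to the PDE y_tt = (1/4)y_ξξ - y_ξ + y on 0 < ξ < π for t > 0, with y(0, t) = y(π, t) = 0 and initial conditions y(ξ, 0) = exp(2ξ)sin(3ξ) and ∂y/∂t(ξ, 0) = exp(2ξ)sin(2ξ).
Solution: Substitute y = exp(2ξ)u, i.e. u = exp(-2ξ)y.
By the product rule, y_ξ = exp(2ξ)(u_ξ + 2u), y_ξξ = exp(2ξ)(u_ξξ + 4u_ξ + 4u), y_tt = exp(2ξ)u_tt.
Substituting into the PDE and dividing by exp(2ξ): u_tt = (1/4)(u_ξξ + 4u_ξ + 4u) - (u_ξ + 2u) + u.
The lower-order terms cancel, leaving the standard wave equation u_tt = (1/4)u_ξξ.
Initial data for u: u(ξ,0) = exp(-2ξ)y(ξ,0) = sin(3ξ); u_t(ξ,0) = exp(-2ξ)y_t(ξ,0) = sin(2ξ). The boundary conditions carry over: u(0,t) = u(π,t) = 0.
Solve for u:
  Using separation of variables u = X(ξ)T(t):
  Eigenfunctions: sin(nξ), n = 1, 2, 3, ...
  General solution: u(ξ, t) = Σ [A_n cos(n t/2) + B_n sin(n t/2)] sin(nξ)
  From u(ξ,0) = sin(3ξ): A_3=1. From u_t(ξ,0) = sin(2ξ), using u_t(ξ,0) = Σ ω_n B_n sin(nξ) with ω_n = n/2: B_2 = 1/1 = 1.
Hence u(ξ,t) = sin(t)sin(2ξ) + sin(3ξ)cos(3t/2).
Transform back: y(ξ,t) = exp(2ξ)u(ξ,t).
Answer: y(ξ, t) = exp(2ξ)sin(t)sin(2ξ) + exp(2ξ)sin(3ξ)cos(3t/2)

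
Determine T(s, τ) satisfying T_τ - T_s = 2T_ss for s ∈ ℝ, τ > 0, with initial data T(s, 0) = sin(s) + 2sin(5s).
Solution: Moving frame: η = s + τ, σ = τ, T = u(η,σ), so T_τ = u_σ + u_η and T_ss = u_ηη.
Hence T_τ - T_s = u_σ and the PDE becomes the heat equation u_σ = 2u_ηη on η ∈ ℝ.
Initial data: u(η,0) = T(η,0) = sin(η) + 2sin(5η). Each mode sin(nη) decays as exp(-2n²σ) on ℝ, so u(η,σ) = Σ c_n exp(-2n²σ) sin(nη) with c_1=1, c_5=2: u(η,σ) = exp(-2σ)sin(η) + 2exp(-50σ)sin(5η).
Substituting back: T(s,τ) = u(s + τ, τ).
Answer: T(s, τ) = exp(-2τ)sin(s + τ) + 2exp(-50τ)sin(5s + 5τ)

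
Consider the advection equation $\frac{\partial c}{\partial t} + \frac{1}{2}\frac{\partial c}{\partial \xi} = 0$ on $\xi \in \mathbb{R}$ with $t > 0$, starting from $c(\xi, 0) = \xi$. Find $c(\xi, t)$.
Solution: By method of characteristics (waves move right with speed 1/2):
Along characteristics $\xi - \frac{1}{2}t =$ const, $c$ is constant, so $c(\xi,t) = f(\xi - \frac{1}{2}t)$ with $f = c( \cdot , 0)$.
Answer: $c(\xi, t) = \xi - \frac{1}{2} t$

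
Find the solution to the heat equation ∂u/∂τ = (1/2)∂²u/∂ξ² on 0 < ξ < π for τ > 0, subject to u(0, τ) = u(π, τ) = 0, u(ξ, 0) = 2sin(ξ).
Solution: Using separation of variables u = X(ξ)T(τ):
Eigenfunctions: sin(nξ), n = 1, 2, 3, ...
General solution: u(ξ, τ) = Σ c_n sin(nξ) exp(-n² τ/2)
Matching u(ξ,0) = 2sin(ξ) term by term: c_1=2.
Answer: u(ξ, τ) = 2exp(-τ/2)sin(ξ)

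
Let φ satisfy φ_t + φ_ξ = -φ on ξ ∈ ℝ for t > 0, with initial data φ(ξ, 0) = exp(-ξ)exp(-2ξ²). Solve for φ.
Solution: Substitute φ = exp(-ξ)u.
Then φ_ξ = exp(-ξ)(u_ξ - u), φ_t = exp(-ξ)u_t; substituting and dividing by exp(-ξ), the lower-order terms cancel: u_t + u_ξ = 0 (standard advection equation).
Data for u: u(ξ,0) = exp(ξ)φ(ξ,0) = exp(-2ξ²).
By characteristics (dξ/dt = 1), u(ξ,t) = f(ξ - t) with f = u(·, 0).
So u(ξ,t) = exp(-2(-t + ξ)²), and φ(ξ,t) = exp(-ξ)u(ξ,t).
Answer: φ(ξ, t) = exp(-ξ)exp(-2(-t + ξ)²)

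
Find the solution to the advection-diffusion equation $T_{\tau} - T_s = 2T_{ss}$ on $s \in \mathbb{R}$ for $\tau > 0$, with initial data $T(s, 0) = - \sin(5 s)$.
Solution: Moving frame: $\eta = s + \tau$, $\sigma = \tau$, $T = u(\eta,\sigma)$, so $T_{\tau} = u_{\sigma} + u_{\eta}$ and $T_{ss} = u_{\eta\eta}$.
Hence $T_{\tau} - T_s = u_{\sigma}$ and the PDE becomes the heat equation $u_{\sigma} = 2u_{\eta\eta}$ on $\eta \in \mathbb{R}$.
Initial data: $u(\eta,0) = T(\eta,0) = - \sin(5 \eta)$. Each mode $\sin(n\eta)$ decays as $e^{-2n^2\sigma}$ on $\mathbb{R}$, so $u(\eta,\sigma) = \sum c_n e^{-2n^2\sigma} \sin(n\eta)$ with $c_5=-1$: $u(\eta,\sigma) = - e^{-50 \sigma} \sin(5 \eta)$.
Substituting back: $T(s,\tau) = u(s + \tau, \tau)$.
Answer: $T(s, \tau) = - e^{-50 \tau} \sin(5 \tau + 5 s)$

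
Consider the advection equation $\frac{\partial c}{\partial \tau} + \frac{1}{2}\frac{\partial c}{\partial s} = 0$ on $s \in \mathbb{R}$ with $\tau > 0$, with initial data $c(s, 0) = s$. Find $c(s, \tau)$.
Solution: By method of characteristics (waves move right with speed 1/2):
Along characteristics $s - \frac{1}{2}\tau =$ const, $c$ is constant, so $c(s,\tau) = f(s - \frac{1}{2}\tau)$ with $f = c( \cdot , 0)$.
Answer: $c(s, \tau) = -\frac{1}{2} \tau + s$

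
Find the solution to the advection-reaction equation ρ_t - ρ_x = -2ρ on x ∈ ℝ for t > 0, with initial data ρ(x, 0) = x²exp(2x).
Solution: Substitute ρ = exp(2x)u.
Then ρ_x = exp(2x)(u_x + 2u), ρ_t = exp(2x)u_t; substituting and dividing by exp(2x), the lower-order terms cancel: u_t - u_x = 0 (standard advection equation).
Data for u: u(x,0) = exp(-2x)ρ(x,0) = x².
By characteristics (dx/dt = -1), u(x,t) = f(x + t) with f = u(·, 0).
So u(x,t) = t² + 2tx + x², and ρ(x,t) = exp(2x)u(x,t).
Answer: ρ(x, t) = t²exp(2x) + 2txexp(2x) + x²exp(2x)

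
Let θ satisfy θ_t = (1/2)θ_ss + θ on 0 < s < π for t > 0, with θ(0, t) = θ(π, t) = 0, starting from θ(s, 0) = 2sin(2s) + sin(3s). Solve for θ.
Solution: Substitute θ = exp(t)u.
Then θ_t = exp(t)(u_t + u), θ_ss = exp(t)u_ss; substituting and dividing by exp(t), the lower-order terms cancel: u_t = (1/2)u_ss (standard heat equation).
Data for u: u(s,0) = θ(s,0) = 2sin(2s) + sin(3s). The boundary conditions carry over: u(0,t) = u(π,t) = 0.
Separating variables: u = Σ c_n exp(-n²t/2) sin(ns). From u(s,0) = 2sin(2s) + sin(3s): c_2=2, c_3=1.
So u(s,t) = 2exp(-2t)sin(2s) + exp(-9t/2)sin(3s), and θ(s,t) = exp(t)u(s,t).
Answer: θ(s, t) = 2exp(-t)sin(2s) + exp(-7t/2)sin(3s)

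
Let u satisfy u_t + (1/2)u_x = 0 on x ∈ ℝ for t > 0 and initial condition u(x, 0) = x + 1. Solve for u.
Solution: By characteristics (dx/dt = 1/2), u(x,t) = f(x - (1/2)t) with f = u(·, 0).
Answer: u(x, t) = -(1/2)t + x + 1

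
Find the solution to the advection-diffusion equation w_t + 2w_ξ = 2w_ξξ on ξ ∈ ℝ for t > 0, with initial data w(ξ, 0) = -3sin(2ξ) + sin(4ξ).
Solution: Moving frame: η = ξ - 2t, σ = t, w = u(η,σ), so w_t = u_σ - 2u_η and w_ξξ = u_ηη.
Hence w_t + 2w_ξ = u_σ and the PDE becomes the heat equation u_σ = 2u_ηη on η ∈ ℝ.
Initial data: u(η,0) = w(η,0) = -3sin(2η) + sin(4η). Each mode sin(nη) decays as exp(-2n²σ) on ℝ, so u(η,σ) = Σ c_n exp(-2n²σ) sin(nη) with c_2=-3, c_4=1: u(η,σ) = -3exp(-8σ)sin(2η) + exp(-32σ)sin(4η).
Substituting back: w(ξ,t) = u(ξ - 2t, t).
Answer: w(ξ, t) = 3exp(-8t)sin(4t - 2ξ) - exp(-32t)sin(8t - 4ξ)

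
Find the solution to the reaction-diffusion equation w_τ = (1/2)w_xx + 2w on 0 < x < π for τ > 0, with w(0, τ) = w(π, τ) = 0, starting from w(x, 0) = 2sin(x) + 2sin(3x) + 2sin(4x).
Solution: Substitute w = exp(2τ)u.
Then w_τ = exp(2τ)(u_τ + 2u), w_xx = exp(2τ)u_xx; substituting and dividing by exp(2τ), the lower-order terms cancel: u_τ = (1/2)u_xx (standard heat equation).
Data for u: u(x,0) = w(x,0) = 2sin(x) + 2sin(3x) + 2sin(4x). The boundary conditions carry over: u(0,τ) = u(π,τ) = 0.
Separating variables: u = Σ c_n exp(-n²τ/2) sin(nx). From u(x,0) = 2sin(x) + 2sin(3x) + 2sin(4x): c_1=2, c_3=2, c_4=2.
So u(x,τ) = 2exp(-8τ)sin(4x) + 2exp(-τ/2)sin(x) + 2exp(-9τ/2)sin(3x), and w(x,τ) = exp(2τ)u(x,τ).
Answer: w(x, τ) = 2exp(3τ/2)sin(x) + 2exp(-6τ)sin(4x) + 2exp(-5τ/2)sin(3x)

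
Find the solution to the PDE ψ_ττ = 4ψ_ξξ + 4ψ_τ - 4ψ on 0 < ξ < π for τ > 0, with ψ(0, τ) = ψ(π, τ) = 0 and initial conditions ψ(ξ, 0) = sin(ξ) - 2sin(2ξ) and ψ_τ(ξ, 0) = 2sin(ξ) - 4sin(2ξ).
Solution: Substitute ψ = exp(2τ)u.
Then ψ_τ = exp(2τ)(u_τ + 2u), ψ_ττ = exp(2τ)(u_ττ + 4u_τ + 4u), ψ_ξξ = exp(2τ)u_ξξ; substituting and dividing by exp(2τ), the lower-order terms cancel: u_ττ = 4u_ξξ (standard wave equation).
Data for u: u(ξ,0) = ψ(ξ,0) = sin(ξ) - 2sin(2ξ); u_τ(ξ,0) = ψ_τ(ξ,0) - 2ψ(ξ,0) = 0. The boundary conditions carry over: u(0,τ) = u(π,τ) = 0.
Separating variables: u = Σ [A_n cos(ω_n τ) + B_n sin(ω_n τ)] sin(nξ), ω_n = 2n. From ICs: A_1=1, A_2=-2.
So u(ξ,τ) = sin(ξ)cos(2τ) - 2sin(2ξ)cos(4τ), and ψ(ξ,τ) = exp(2τ)u(ξ,τ).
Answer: ψ(ξ, τ) = exp(2τ)sin(ξ)cos(2τ) - 2exp(2τ)sin(2ξ)cos(4τ)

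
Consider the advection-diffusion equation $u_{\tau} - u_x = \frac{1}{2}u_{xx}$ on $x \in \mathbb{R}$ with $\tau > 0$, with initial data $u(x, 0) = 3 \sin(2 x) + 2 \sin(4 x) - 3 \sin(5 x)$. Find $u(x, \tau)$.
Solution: Change to a moving frame: let $\eta = x + \tau$, $\sigma = \tau$ and write $u(x,\tau) = w(\eta,\sigma)$.
By the chain rule $u_{\tau} = w_{\sigma} + w_{\eta}$, $u_x = w_{\eta}$, $u_{xx} = w_{\eta\eta}$.
Then $u_{\tau} - u_x = w_{\sigma}$: the advection term cancels and the PDE becomes the heat equation $w_{\sigma} = \frac{1}{2}w_{\eta\eta}$ on $\eta \in \mathbb{R}$.
Initial data: $w(\eta,0) = u(\eta,0) = 3 \sin(2 \eta) + 2 \sin(4 \eta) - 3 \sin(5 \eta)$.
On $\eta \in \mathbb{R}$ each mode satisfies $(\sin(n\eta))'' = -n^2 \sin(n\eta)$, so $e^{-n^2\sigma/2} \sin(n\eta)$ solves the heat equation; by superposition $w(\eta,\sigma) = \sum c_n e^{-n^2\sigma/2} \sin(n\eta)$.
Reading off the coefficients: $c_2=3, c_4=2, c_5=-3$, so $w(\eta,\sigma) = 3 e^{-2 \sigma} \sin(2 \eta) + 2 e^{-8 \sigma} \sin(4 \eta) - 3 e^{-25 \sigma/2} \sin(5 \eta)$.
Substituting back $\eta = x + \tau$, $\sigma = \tau$: $u(x,\tau) = w(x + \tau, \tau)$.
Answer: $u(x, \tau) = 3 e^{-2 \tau} \sin(2 \tau + 2 x) + 2 e^{-8 \tau} \sin(4 \tau + 4 x) - 3 e^{-25 \tau/2} \sin(5 \tau + 5 x)$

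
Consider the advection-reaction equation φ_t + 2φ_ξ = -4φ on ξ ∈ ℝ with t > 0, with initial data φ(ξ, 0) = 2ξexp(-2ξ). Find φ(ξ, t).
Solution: Substitute φ = exp(-2ξ)u, i.e. u = exp(2ξ)φ.
By the product rule, φ_ξ = exp(-2ξ)(u_ξ - 2u), φ_t = exp(-2ξ)u_t.
Substituting into the PDE and dividing by exp(-2ξ): u_t + 2(u_ξ - 2u) = -4u.
The lower-order terms cancel, leaving the standard advection equation u_t + 2u_ξ = 0.
Initial data for u: u(ξ,0) = exp(2ξ)φ(ξ,0) = 2ξ.
Solve for u:
  By method of characteristics (waves move right with speed 2):
  Along characteristics ξ - 2t = const, u is constant, so u(ξ,t) = f(ξ - 2t) with f = u(·, 0).
Hence u(ξ,t) = -4t + 2ξ.
Transform back: φ(ξ,t) = exp(-2ξ)u(ξ,t).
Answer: φ(ξ, t) = -4texp(-2ξ) + 2ξexp(-2ξ)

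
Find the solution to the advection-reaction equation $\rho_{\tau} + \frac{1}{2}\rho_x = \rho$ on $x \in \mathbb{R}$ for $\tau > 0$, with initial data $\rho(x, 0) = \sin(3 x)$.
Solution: Substitute $\rho = e^{\tau}u$, i.e. $u = e^{-\tau}\rho$.
By the product rule, $\rho_{\tau} = e^{\tau}(u_{\tau} + u)$, $\rho_x = e^{\tau}u_x$.
Substituting into the PDE and dividing by $e^{\tau}$: $u_{\tau} + u + \frac{1}{2}u_x = u$.
The lower-order terms cancel, leaving the standard advection equation $u_{\tau} + \frac{1}{2}u_x = 0$.
Initial data for $u$: $u(x,0) = \rho(x,0) = \sin(3 x)$.
Solve for $u$:
  By method of characteristics (waves move right with speed 1/2):
  Along characteristics $x - \frac{1}{2}\tau =$ const, $u$ is constant, so $u(x,\tau) = f(x - \frac{1}{2}\tau)$ with $f = u( \cdot , 0)$.
Hence $u(x,\tau) = \sin(3 x - 3 \tau/2)$.
Transform back: $\rho(x,\tau) = e^{\tau}u(x,\tau)$.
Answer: $\rho(x, \tau) = - e^{\tau} \sin(3 \tau/2 - 3 x)$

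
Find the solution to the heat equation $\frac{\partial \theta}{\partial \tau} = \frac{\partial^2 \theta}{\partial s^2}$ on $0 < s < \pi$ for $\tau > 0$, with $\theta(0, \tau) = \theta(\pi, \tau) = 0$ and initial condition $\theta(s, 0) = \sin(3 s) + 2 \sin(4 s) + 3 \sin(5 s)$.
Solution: Using separation of variables $\theta = X(s)G(\tau)$:
Eigenfunctions: $\sin(ns)$, $n = 1, 2, 3, \ldots$
General solution: $\theta(s, \tau) = \sum c_n \sin(ns) e^{-n^2 \tau}$
Matching $\theta(s,0) = \sin(3 s) + 2 \sin(4 s) + 3 \sin(5 s)$ term by term: $c_3=1, c_4=2, c_5=3$.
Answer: $\theta(s, \tau) = e^{-9 \tau} \sin(3 s) + 2 e^{-16 \tau} \sin(4 s) + 3 e^{-25 \tau} \sin(5 s)$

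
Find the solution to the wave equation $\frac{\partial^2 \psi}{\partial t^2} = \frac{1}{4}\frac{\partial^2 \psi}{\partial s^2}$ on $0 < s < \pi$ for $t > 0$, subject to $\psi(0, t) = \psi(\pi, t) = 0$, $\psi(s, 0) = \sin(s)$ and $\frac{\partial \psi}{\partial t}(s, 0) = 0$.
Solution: Using separation of variables $\psi = X(s)T(t)$:
Eigenfunctions: $\sin(ns)$, $n = 1, 2, 3, \ldots$
General solution: $\psi(s, t) = \sum [A_n \cos(n t/2) + B_n \sin(n t/2)] \sin(ns)$
From $\psi(s,0) = \sin(s)$: $A_1=1$. From $\psi_t(s,0) = 0$: all $B_n = 0$.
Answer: $\psi(s, t) = \sin(s) \cos(t/2)$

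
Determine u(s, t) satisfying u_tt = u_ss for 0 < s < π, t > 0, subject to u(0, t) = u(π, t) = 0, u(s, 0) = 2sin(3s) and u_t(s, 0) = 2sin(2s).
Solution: Separating variables: u = Σ [A_n cos(ω_n t) + B_n sin(ω_n t)] sin(ns), ω_n = n. From ICs (B_n = velocity coefficient / ω_n): A_3=2, B_2=1.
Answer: u(s, t) = sin(2s)sin(2t) + 2sin(3s)cos(3t)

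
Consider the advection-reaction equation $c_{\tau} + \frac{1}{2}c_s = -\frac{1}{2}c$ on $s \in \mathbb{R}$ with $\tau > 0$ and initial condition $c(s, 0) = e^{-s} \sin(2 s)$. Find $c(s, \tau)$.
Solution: Substitute $c = e^{-s}u$, i.e. $u = e^{s}c$.
By the product rule, $c_s = e^{-s}(u_s - u)$, $c_{\tau} = e^{-s}u_{\tau}$.
Substituting into the PDE and dividing by $e^{-s}$: $u_{\tau} + \frac{1}{2}(u_s - u) = -\frac{1}{2}u$.
The lower-order terms cancel, leaving the standard advection equation $u_{\tau} + \frac{1}{2}u_s = 0$.
Initial data for $u$: $u(s,0) = e^{s}c(s,0) = \sin(2 s)$.
Solve for $u$:
  By method of characteristics (waves move right with speed 1/2):
  Along characteristics $s - \frac{1}{2}\tau =$ const, $u$ is constant, so $u(s,\tau) = f(s - \frac{1}{2}\tau)$ with $f = u( \cdot , 0)$.
Hence $u(s,\tau) = \sin(2 s - \tau)$.
Transform back: $c(s,\tau) = e^{-s}u(s,\tau)$.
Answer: $c(s, \tau) = - e^{-s} \sin(\tau - 2 s)$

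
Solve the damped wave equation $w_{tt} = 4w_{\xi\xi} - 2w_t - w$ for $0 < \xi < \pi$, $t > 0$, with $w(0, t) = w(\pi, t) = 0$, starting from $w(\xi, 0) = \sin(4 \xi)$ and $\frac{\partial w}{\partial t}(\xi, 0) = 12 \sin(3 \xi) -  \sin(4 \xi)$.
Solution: Substitute $w = e^{-t}u$.
Then $w_t = e^{-t}(u_t - u)$, $w_{tt} = e^{-t}(u_{tt} - 2u_t + u)$, $w_{\xi\xi} = e^{-t}u_{\xi\xi}$; substituting and dividing by $e^{-t}$, the lower-order terms cancel: $u_{tt} = 4u_{\xi\xi}$ (standard wave equation).
Data for $u$: $u(\xi,0) = w(\xi,0) = \sin(4 \xi)$; $u_t(\xi,0) = w_t(\xi,0) + w(\xi,0) = 12 \sin(3 \xi)$. The boundary conditions carry over: $u(0,t) = u(\pi,t) = 0$.
Separating variables: $u = \sum [A_n \cos(\omega_n t) + B_n \sin(\omega_n t)] \sin(n\xi)$, $\omega_n = 2n$. From ICs ($B_n$ = velocity coefficient / $\omega_n$): $A_4=1, B_3=2$.
So $u(\xi,t) = 2 \sin(6 t) \sin(3 \xi) + \sin(4 \xi) \cos(8 t)$, and $w(\xi,t) = e^{-t}u(\xi,t)$.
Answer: $w(\xi, t) = 2 e^{-t} \sin(3 \xi) \sin(6 t) + e^{-t} \sin(4 \xi) \cos(8 t)$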